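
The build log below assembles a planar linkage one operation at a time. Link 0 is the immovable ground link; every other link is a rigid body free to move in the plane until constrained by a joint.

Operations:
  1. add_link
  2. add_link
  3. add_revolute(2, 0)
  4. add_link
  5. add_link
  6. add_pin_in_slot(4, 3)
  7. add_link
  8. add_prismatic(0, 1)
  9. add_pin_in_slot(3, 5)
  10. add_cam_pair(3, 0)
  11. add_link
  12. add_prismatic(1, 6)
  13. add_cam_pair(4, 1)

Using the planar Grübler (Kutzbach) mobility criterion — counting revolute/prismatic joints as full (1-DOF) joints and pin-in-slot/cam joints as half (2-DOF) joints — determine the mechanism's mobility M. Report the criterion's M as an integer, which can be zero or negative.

M = 8

[1;0;0] (link 0 is ground)
L+ [2;0;0]
L+ [3;0;0]
R(2,0)∈J1 [3;1;0]
L+ [4;1;0]
L+ [5;1;0]
PS(4,3)∈J2 [5;1;1]
L+ [6;1;1]
P(0,1)∈J1 [6;2;1]
PS(3,5)∈J2 [6;2;2]
C(3,0)∈J2 [6;2;3]
L+ [7;2;3]
P(1,6)∈J1 [7;3;3]
C(4,1)∈J2 [7;3;4]
mobility = 18 − 6 − 4 = 8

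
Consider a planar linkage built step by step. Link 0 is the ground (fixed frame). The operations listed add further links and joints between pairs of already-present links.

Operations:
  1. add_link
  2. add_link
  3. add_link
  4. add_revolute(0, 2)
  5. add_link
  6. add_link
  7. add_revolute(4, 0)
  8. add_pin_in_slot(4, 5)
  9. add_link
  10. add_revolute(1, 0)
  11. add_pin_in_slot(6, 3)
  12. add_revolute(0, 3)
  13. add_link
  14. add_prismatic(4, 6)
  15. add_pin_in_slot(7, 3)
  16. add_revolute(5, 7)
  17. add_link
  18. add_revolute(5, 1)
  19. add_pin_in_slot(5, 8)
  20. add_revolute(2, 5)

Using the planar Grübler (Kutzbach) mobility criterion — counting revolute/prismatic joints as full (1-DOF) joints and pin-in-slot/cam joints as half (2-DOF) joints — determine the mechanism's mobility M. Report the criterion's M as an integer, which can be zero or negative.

(L,J1,J2)=(1,0,0); link0 fixed
link1: (2,0,0)
link2: (3,0,0)
link3: (4,0,0)
R 0-2 [J1]: (4,1,0)
link4: (5,1,0)
link5: (6,1,0)
R 4-0 [J1]: (6,2,0)
PS 4-5 [J2]: (6,2,1)
link6: (7,2,1)
R 1-0 [J1]: (7,3,1)
PS 6-3 [J2]: (7,3,2)
R 0-3 [J1]: (7,4,2)
link7: (8,4,2)
P 4-6 [J1]: (8,5,2)
PS 7-3 [J2]: (8,5,3)
R 5-7 [J1]: (8,6,3)
link8: (9,6,3)
R 5-1 [J1]: (9,7,3)
PS 5-8 [J2]: (9,7,4)
R 2-5 [J1]: (9,8,4)
Grübler: 3·8 − 2·8 − 4 = 4

M = 4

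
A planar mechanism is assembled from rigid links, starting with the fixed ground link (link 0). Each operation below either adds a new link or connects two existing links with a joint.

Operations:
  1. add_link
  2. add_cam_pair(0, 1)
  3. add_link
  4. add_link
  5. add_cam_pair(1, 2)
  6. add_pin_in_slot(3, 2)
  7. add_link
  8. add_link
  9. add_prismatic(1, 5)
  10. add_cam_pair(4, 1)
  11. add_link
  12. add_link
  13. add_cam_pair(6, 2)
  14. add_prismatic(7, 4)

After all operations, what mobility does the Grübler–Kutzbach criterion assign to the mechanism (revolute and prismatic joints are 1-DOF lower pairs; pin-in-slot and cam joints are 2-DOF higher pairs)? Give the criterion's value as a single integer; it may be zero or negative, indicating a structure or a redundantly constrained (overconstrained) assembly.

(L,J1,J2)=(1,0,0); link0 fixed
link1: (2,0,0)
C 0-1 [J2]: (2,0,1)
link2: (3,0,1)
link3: (4,0,1)
C 1-2 [J2]: (4,0,2)
PS 3-2 [J2]: (4,0,3)
link4: (5,0,3)
link5: (6,0,3)
P 1-5 [J1]: (6,1,3)
C 4-1 [J2]: (6,1,4)
link6: (7,1,4)
link7: (8,1,4)
C 6-2 [J2]: (8,1,5)
P 7-4 [J1]: (8,2,5)
Grübler: 3·7 − 2·2 − 5 = 12

M = 12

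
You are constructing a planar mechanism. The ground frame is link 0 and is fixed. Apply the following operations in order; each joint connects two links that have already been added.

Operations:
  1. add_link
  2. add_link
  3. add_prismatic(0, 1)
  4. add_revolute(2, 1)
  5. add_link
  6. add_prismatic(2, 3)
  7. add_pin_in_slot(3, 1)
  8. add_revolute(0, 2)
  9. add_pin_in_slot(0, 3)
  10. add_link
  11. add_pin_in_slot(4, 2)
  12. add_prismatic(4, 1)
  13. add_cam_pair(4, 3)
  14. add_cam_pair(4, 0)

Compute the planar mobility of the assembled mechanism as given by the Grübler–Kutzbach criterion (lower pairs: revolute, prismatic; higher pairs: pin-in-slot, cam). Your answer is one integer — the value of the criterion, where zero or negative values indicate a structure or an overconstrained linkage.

M = -3

(L,J1,J2)=(1,0,0); link0 fixed
link1: (2,0,0)
link2: (3,0,0)
P 0-1 [J1]: (3,1,0)
R 2-1 [J1]: (3,2,0)
link3: (4,2,0)
P 2-3 [J1]: (4,3,0)
PS 3-1 [J2]: (4,3,1)
R 0-2 [J1]: (4,4,1)
PS 0-3 [J2]: (4,4,2)
link4: (5,4,2)
PS 4-2 [J2]: (5,4,3)
P 4-1 [J1]: (5,5,3)
C 4-3 [J2]: (5,5,4)
C 4-0 [J2]: (5,5,5)
Grübler: 3·4 − 2·5 − 5 = -3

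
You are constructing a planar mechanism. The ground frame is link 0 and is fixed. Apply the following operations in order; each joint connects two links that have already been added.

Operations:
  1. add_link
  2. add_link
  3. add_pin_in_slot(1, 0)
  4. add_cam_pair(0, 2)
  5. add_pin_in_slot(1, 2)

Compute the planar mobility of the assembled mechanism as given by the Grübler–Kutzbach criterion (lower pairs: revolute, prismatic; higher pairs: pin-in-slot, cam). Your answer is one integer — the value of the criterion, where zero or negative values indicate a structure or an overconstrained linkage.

M = 3

L=1 J1=0 J2=0
add link → L=2 J1=0 J2=0
add link → L=3 J1=0 J2=0
PS@1,0 dof=2 J2 → L=3 J1=0 J2=1
C@0,2 dof=2 J2 → L=3 J1=0 J2=2
PS@1,2 dof=2 J2 → L=3 J1=0 J2=3
M=3(L−1)−2J1−J2=3·2−2·0−3=3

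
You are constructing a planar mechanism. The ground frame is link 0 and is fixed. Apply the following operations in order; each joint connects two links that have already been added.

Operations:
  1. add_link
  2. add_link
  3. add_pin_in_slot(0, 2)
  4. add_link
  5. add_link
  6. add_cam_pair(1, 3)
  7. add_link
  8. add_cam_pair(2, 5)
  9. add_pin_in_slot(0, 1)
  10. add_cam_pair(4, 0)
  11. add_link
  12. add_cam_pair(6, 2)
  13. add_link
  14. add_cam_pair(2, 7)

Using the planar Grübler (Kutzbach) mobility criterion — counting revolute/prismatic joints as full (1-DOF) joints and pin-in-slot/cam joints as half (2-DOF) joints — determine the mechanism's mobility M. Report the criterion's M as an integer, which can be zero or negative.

ground; <1,0,0>
#1 <2,0,0>
#2 <3,0,0>
PS:0↔2 J2 <3,0,1>
#3 <4,0,1>
#4 <5,0,1>
C:1↔3 J2 <5,0,2>
#5 <6,0,2>
C:2↔5 J2 <6,0,3>
PS:0↔1 J2 <6,0,4>
C:4↔0 J2 <6,0,5>
#6 <7,0,5>
C:6↔2 J2 <7,0,6>
#7 <8,0,6>
C:2↔7 J2 <8,0,7>
3×7 − 2×0 − 1×7 = 14

M = 14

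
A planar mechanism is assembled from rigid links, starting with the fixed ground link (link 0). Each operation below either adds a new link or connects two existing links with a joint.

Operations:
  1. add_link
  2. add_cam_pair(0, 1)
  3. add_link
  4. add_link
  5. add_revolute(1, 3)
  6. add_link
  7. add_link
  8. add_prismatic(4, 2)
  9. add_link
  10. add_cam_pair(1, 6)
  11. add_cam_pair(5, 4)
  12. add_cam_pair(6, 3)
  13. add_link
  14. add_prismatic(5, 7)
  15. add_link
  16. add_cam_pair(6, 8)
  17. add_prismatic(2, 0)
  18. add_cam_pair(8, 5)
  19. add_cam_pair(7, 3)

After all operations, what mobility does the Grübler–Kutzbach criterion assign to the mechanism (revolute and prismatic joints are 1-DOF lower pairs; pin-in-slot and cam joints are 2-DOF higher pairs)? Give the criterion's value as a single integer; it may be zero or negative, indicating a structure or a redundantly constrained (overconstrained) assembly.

M = 9

link 0 = ground. State L|J1|J2 = 1|0|0
+link1  2|0|0
C(0,1) f=2→J2  2|0|1
+link2  3|0|1
+link3  4|0|1
R(1,3) f=1→J1  4|1|1
+link4  5|1|1
+link5  6|1|1
P(4,2) f=1→J1  6|2|1
+link6  7|2|1
C(1,6) f=2→J2  7|2|2
C(5,4) f=2→J2  7|2|3
C(6,3) f=2→J2  7|2|4
+link7  8|2|4
P(5,7) f=1→J1  8|3|4
+link8  9|3|4
C(6,8) f=2→J2  9|3|5
P(2,0) f=1→J1  9|4|5
C(8,5) f=2→J2  9|4|6
C(7,3) f=2→J2  9|4|7
M = 3(9−1)−2·4−7 = 24−8−7 = 9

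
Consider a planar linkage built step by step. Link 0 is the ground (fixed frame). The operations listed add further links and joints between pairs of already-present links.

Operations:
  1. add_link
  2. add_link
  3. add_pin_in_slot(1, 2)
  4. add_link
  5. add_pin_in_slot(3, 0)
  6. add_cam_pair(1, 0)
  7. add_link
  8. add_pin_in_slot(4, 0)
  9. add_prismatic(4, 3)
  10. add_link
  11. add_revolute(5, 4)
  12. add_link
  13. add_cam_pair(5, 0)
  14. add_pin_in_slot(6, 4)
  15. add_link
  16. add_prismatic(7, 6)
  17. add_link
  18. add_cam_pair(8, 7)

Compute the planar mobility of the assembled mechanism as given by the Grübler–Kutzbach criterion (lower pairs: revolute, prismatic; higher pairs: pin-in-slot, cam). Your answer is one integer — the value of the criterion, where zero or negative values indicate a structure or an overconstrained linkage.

link 0 = ground. State L|J1|J2 = 1|0|0
+link1  2|0|0
+link2  3|0|0
PS(1,2) f=2→J2  3|0|1
+link3  4|0|1
PS(3,0) f=2→J2  4|0|2
C(1,0) f=2→J2  4|0|3
+link4  5|0|3
PS(4,0) f=2→J2  5|0|4
P(4,3) f=1→J1  5|1|4
+link5  6|1|4
R(5,4) f=1→J1  6|2|4
+link6  7|2|4
C(5,0) f=2→J2  7|2|5
PS(6,4) f=2→J2  7|2|6
+link7  8|2|6
P(7,6) f=1→J1  8|3|6
+link8  9|3|6
C(8,7) f=2→J2  9|3|7
M = 3(9−1)−2·3−7 = 24−6−7 = 11

M = 11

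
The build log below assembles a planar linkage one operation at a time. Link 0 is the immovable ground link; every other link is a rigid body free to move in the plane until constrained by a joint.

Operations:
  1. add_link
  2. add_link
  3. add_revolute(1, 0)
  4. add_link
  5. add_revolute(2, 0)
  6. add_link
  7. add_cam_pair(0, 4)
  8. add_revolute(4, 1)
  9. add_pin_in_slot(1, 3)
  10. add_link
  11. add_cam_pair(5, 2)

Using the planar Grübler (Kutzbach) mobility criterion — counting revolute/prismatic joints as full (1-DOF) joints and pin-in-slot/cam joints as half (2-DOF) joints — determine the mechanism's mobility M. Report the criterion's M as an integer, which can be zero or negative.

(L,J1,J2)=(1,0,0); link0 fixed
link1: (2,0,0)
link2: (3,0,0)
R 1-0 [J1]: (3,1,0)
link3: (4,1,0)
R 2-0 [J1]: (4,2,0)
link4: (5,2,0)
C 0-4 [J2]: (5,2,1)
R 4-1 [J1]: (5,3,1)
PS 1-3 [J2]: (5,3,2)
link5: (6,3,2)
C 5-2 [J2]: (6,3,3)
Grübler: 3·5 − 2·3 − 3 = 6

M = 6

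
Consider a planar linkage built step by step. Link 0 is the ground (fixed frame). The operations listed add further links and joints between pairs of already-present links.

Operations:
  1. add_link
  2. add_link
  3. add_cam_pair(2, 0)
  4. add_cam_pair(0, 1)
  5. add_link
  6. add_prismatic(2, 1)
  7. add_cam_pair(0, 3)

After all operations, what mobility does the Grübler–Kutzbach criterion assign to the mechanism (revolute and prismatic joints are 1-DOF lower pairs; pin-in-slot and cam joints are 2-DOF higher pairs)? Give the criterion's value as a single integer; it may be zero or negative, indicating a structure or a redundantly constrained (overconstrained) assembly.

M = 4

(L,J1,J2)=(1,0,0); link0 fixed
link1: (2,0,0)
link2: (3,0,0)
C 2-0 [J2]: (3,0,1)
C 0-1 [J2]: (3,0,2)
link3: (4,0,2)
P 2-1 [J1]: (4,1,2)
C 0-3 [J2]: (4,1,3)
Grübler: 3·3 − 2·1 − 3 = 4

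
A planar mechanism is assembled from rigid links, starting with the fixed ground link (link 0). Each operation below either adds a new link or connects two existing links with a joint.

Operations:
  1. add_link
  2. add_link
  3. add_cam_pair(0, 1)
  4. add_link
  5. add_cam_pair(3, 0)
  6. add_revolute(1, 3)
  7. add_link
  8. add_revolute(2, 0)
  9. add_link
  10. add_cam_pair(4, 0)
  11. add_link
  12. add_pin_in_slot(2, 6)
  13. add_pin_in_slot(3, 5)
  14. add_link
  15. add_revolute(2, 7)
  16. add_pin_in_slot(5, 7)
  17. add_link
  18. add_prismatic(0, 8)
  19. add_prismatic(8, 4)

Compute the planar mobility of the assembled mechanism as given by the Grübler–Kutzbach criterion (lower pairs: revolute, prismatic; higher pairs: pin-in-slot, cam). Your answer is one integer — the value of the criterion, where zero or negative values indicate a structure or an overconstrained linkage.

M = 8

link 0 = ground. State L|J1|J2 = 1|0|0
+link1  2|0|0
+link2  3|0|0
C(0,1) f=2→J2  3|0|1
+link3  4|0|1
C(3,0) f=2→J2  4|0|2
R(1,3) f=1→J1  4|1|2
+link4  5|1|2
R(2,0) f=1→J1  5|2|2
+link5  6|2|2
C(4,0) f=2→J2  6|2|3
+link6  7|2|3
PS(2,6) f=2→J2  7|2|4
PS(3,5) f=2→J2  7|2|5
+link7  8|2|5
R(2,7) f=1→J1  8|3|5
PS(5,7) f=2→J2  8|3|6
+link8  9|3|6
P(0,8) f=1→J1  9|4|6
P(8,4) f=1→J1  9|5|6
M = 3(9−1)−2·5−6 = 24−10−6 = 8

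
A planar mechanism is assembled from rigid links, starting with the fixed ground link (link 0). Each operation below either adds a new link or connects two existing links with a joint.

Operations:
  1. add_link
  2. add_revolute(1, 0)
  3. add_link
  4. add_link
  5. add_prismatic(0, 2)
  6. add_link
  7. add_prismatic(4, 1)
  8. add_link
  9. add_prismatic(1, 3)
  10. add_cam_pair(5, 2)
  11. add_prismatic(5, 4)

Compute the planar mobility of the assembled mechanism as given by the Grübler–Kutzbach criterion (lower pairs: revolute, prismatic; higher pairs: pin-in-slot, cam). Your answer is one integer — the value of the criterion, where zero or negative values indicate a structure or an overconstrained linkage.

L=1 J1=0 J2=0
add link → L=2 J1=0 J2=0
R@1,0 dof=1 J1 → L=2 J1=1 J2=0
add link → L=3 J1=1 J2=0
add link → L=4 J1=1 J2=0
P@0,2 dof=1 J1 → L=4 J1=2 J2=0
add link → L=5 J1=2 J2=0
P@4,1 dof=1 J1 → L=5 J1=3 J2=0
add link → L=6 J1=3 J2=0
P@1,3 dof=1 J1 → L=6 J1=4 J2=0
C@5,2 dof=2 J2 → L=6 J1=4 J2=1
P@5,4 dof=1 J1 → L=6 J1=5 J2=1
M=3(L−1)−2J1−J2=3·5−2·5−1=4

M = 4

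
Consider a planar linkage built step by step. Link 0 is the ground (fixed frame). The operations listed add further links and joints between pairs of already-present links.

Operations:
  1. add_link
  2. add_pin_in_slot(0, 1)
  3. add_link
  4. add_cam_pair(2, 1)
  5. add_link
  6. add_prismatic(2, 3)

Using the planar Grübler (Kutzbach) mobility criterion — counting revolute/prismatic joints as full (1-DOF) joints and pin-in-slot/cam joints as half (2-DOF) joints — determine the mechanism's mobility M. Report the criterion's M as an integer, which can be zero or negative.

M = 5

(L,J1,J2)=(1,0,0); link0 fixed
link1: (2,0,0)
PS 0-1 [J2]: (2,0,1)
link2: (3,0,1)
C 2-1 [J2]: (3,0,2)
link3: (4,0,2)
P 2-3 [J1]: (4,1,2)
Grübler: 3·3 − 2·1 − 2 = 5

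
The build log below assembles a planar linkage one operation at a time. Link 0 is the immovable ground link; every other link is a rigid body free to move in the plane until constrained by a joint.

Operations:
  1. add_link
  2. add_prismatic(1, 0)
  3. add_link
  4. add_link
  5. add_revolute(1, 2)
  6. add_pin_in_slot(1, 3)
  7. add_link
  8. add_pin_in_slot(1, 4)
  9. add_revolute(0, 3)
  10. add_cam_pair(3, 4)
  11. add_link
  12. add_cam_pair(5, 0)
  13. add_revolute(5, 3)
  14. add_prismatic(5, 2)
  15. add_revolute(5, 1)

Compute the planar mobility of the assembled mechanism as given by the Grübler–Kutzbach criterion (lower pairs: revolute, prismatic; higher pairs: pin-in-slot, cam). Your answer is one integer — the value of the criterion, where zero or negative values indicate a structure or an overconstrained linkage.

M = -1

[1;0;0] (link 0 is ground)
L+ [2;0;0]
P(1,0)∈J1 [2;1;0]
L+ [3;1;0]
L+ [4;1;0]
R(1,2)∈J1 [4;2;0]
PS(1,3)∈J2 [4;2;1]
L+ [5;2;1]
PS(1,4)∈J2 [5;2;2]
R(0,3)∈J1 [5;3;2]
C(3,4)∈J2 [5;3;3]
L+ [6;3;3]
C(5,0)∈J2 [6;3;4]
R(5,3)∈J1 [6;4;4]
P(5,2)∈J1 [6;5;4]
R(5,1)∈J1 [6;6;4]
mobility = 15 − 12 − 4 = -1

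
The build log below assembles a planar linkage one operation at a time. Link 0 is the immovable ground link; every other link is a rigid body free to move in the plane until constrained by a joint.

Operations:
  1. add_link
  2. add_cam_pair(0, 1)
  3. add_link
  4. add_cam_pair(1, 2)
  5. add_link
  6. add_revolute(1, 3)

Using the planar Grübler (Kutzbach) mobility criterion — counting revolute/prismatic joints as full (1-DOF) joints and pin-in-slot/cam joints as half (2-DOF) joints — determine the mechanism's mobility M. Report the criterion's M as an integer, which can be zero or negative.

M = 5

(L,J1,J2)=(1,0,0); link0 fixed
link1: (2,0,0)
C 0-1 [J2]: (2,0,1)
link2: (3,0,1)
C 1-2 [J2]: (3,0,2)
link3: (4,0,2)
R 1-3 [J1]: (4,1,2)
Grübler: 3·3 − 2·1 − 2 = 5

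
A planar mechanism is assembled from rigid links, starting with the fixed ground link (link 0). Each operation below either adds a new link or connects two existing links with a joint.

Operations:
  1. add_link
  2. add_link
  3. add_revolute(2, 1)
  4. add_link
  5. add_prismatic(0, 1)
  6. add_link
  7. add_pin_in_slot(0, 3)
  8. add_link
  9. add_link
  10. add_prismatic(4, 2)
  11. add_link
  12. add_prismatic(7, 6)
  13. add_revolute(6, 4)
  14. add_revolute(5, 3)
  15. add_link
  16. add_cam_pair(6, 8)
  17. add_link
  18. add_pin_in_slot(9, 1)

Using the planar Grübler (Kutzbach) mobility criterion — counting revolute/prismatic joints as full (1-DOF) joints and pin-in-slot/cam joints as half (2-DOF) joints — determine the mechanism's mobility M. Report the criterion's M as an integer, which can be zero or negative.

L=1 J1=0 J2=0
add link → L=2 J1=0 J2=0
add link → L=3 J1=0 J2=0
R@2,1 dof=1 J1 → L=3 J1=1 J2=0
add link → L=4 J1=1 J2=0
P@0,1 dof=1 J1 → L=4 J1=2 J2=0
add link → L=5 J1=2 J2=0
PS@0,3 dof=2 J2 → L=5 J1=2 J2=1
add link → L=6 J1=2 J2=1
add link → L=7 J1=2 J2=1
P@4,2 dof=1 J1 → L=7 J1=3 J2=1
add link → L=8 J1=3 J2=1
P@7,6 dof=1 J1 → L=8 J1=4 J2=1
R@6,4 dof=1 J1 → L=8 J1=5 J2=1
R@5,3 dof=1 J1 → L=8 J1=6 J2=1
add link → L=9 J1=6 J2=1
C@6,8 dof=2 J2 → L=9 J1=6 J2=2
add link → L=10 J1=6 J2=2
PS@9,1 dof=2 J2 → L=10 J1=6 J2=3
M=3(L−1)−2J1−J2=3·9−2·6−3=12

M = 12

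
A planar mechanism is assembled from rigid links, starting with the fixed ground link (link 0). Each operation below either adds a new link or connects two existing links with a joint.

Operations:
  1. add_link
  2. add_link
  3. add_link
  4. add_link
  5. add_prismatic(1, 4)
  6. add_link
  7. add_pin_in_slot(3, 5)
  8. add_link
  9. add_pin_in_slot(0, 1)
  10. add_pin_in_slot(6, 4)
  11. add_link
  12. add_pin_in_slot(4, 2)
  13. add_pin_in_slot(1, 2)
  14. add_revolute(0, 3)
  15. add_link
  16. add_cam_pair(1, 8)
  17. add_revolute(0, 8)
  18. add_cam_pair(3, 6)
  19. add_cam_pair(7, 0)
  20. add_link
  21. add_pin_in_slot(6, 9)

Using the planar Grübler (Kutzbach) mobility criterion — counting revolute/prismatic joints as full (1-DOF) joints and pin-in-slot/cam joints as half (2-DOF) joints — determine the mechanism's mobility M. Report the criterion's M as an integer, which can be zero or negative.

M = 12

(L,J1,J2)=(1,0,0); link0 fixed
link1: (2,0,0)
link2: (3,0,0)
link3: (4,0,0)
link4: (5,0,0)
P 1-4 [J1]: (5,1,0)
link5: (6,1,0)
PS 3-5 [J2]: (6,1,1)
link6: (7,1,1)
PS 0-1 [J2]: (7,1,2)
PS 6-4 [J2]: (7,1,3)
link7: (8,1,3)
PS 4-2 [J2]: (8,1,4)
PS 1-2 [J2]: (8,1,5)
R 0-3 [J1]: (8,2,5)
link8: (9,2,5)
C 1-8 [J2]: (9,2,6)
R 0-8 [J1]: (9,3,6)
C 3-6 [J2]: (9,3,7)
C 7-0 [J2]: (9,3,8)
link9: (10,3,8)
PS 6-9 [J2]: (10,3,9)
Grübler: 3·9 − 2·3 − 9 = 12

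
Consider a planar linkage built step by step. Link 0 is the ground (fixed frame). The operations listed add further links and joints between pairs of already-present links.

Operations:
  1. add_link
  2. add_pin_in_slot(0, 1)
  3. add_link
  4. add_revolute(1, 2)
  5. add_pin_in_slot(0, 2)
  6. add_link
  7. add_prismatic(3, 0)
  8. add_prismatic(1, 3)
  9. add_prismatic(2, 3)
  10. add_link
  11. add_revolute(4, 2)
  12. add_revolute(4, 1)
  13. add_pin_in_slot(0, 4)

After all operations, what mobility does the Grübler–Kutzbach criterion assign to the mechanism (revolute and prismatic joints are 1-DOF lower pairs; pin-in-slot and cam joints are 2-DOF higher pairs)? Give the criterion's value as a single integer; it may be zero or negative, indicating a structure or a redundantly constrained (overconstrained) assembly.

L=1 J1=0 J2=0
add link → L=2 J1=0 J2=0
PS@0,1 dof=2 J2 → L=2 J1=0 J2=1
add link → L=3 J1=0 J2=1
R@1,2 dof=1 J1 → L=3 J1=1 J2=1
PS@0,2 dof=2 J2 → L=3 J1=1 J2=2
add link → L=4 J1=1 J2=2
P@3,0 dof=1 J1 → L=4 J1=2 J2=2
P@1,3 dof=1 J1 → L=4 J1=3 J2=2
P@2,3 dof=1 J1 → L=4 J1=4 J2=2
add link → L=5 J1=4 J2=2
R@4,2 dof=1 J1 → L=5 J1=5 J2=2
R@4,1 dof=1 J1 → L=5 J1=6 J2=2
PS@0,4 dof=2 J2 → L=5 J1=6 J2=3
M=3(L−1)−2J1−J2=3·4−2·6−3=-3

M = -3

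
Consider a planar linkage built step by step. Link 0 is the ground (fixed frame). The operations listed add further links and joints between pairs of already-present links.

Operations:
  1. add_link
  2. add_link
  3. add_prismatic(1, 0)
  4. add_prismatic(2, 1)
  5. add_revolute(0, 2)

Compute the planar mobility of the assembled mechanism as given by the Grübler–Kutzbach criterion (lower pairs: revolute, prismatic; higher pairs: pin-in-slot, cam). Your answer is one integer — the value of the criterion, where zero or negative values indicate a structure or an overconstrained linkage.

M = 0

(L,J1,J2)=(1,0,0); link0 fixed
link1: (2,0,0)
link2: (3,0,0)
P 1-0 [J1]: (3,1,0)
P 2-1 [J1]: (3,2,0)
R 0-2 [J1]: (3,3,0)
Grübler: 3·2 − 2·3 − 0 = 0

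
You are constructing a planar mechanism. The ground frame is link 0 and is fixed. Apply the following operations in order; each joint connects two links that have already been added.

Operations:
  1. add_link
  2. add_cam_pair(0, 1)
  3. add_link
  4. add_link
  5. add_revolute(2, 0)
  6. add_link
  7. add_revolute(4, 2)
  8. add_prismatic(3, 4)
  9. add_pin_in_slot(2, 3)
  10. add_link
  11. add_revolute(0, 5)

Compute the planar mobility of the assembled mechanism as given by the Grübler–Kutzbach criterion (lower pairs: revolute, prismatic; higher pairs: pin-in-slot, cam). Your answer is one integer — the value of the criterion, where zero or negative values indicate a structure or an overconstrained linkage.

M = 5

[1;0;0] (link 0 is ground)
L+ [2;0;0]
C(0,1)∈J2 [2;0;1]
L+ [3;0;1]
L+ [4;0;1]
R(2,0)∈J1 [4;1;1]
L+ [5;1;1]
R(4,2)∈J1 [5;2;1]
P(3,4)∈J1 [5;3;1]
PS(2,3)∈J2 [5;3;2]
L+ [6;3;2]
R(0,5)∈J1 [6;4;2]
mobility = 15 − 8 − 2 = 5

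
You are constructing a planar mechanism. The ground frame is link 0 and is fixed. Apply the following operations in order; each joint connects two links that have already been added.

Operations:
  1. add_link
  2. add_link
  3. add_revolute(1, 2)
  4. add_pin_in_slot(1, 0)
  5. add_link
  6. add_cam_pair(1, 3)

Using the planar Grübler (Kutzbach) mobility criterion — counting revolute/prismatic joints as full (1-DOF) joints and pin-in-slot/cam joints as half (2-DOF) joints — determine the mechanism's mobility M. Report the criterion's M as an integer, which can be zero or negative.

M = 5

ground; <1,0,0>
#1 <2,0,0>
#2 <3,0,0>
R:1↔2 J1 <3,1,0>
PS:1↔0 J2 <3,1,1>
#3 <4,1,1>
C:1↔3 J2 <4,1,2>
3×3 − 2×1 − 1×2 = 5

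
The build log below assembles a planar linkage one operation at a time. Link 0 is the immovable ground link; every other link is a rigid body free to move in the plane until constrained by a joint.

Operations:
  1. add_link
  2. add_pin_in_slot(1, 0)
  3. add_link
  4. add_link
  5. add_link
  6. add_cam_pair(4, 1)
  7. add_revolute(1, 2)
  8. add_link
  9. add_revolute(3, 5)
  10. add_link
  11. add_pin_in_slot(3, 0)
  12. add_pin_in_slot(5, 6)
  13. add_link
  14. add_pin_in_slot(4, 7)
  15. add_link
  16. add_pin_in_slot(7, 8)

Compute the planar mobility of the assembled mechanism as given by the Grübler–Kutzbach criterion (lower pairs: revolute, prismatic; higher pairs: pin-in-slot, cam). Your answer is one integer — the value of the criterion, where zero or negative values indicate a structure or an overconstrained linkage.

link 0 = ground. State L|J1|J2 = 1|0|0
+link1  2|0|0
PS(1,0) f=2→J2  2|0|1
+link2  3|0|1
+link3  4|0|1
+link4  5|0|1
C(4,1) f=2→J2  5|0|2
R(1,2) f=1→J1  5|1|2
+link5  6|1|2
R(3,5) f=1→J1  6|2|2
+link6  7|2|2
PS(3,0) f=2→J2  7|2|3
PS(5,6) f=2→J2  7|2|4
+link7  8|2|4
PS(4,7) f=2→J2  8|2|5
+link8  9|2|5
PS(7,8) f=2→J2  9|2|6
M = 3(9−1)−2·2−6 = 24−4−6 = 14

M = 14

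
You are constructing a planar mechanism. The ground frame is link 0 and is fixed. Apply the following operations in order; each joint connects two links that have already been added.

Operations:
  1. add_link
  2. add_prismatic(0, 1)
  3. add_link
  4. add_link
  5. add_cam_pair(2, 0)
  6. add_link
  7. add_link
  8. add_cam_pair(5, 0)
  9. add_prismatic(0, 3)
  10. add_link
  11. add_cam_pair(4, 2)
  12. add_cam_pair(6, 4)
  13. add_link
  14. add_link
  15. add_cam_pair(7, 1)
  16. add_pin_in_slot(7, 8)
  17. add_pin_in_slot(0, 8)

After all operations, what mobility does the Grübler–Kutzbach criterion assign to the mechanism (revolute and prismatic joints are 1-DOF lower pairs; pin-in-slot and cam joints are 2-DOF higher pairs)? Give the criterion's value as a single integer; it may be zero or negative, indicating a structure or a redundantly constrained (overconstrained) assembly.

M = 13

L=1 J1=0 J2=0
add link → L=2 J1=0 J2=0
P@0,1 dof=1 J1 → L=2 J1=1 J2=0
add link → L=3 J1=1 J2=0
add link → L=4 J1=1 J2=0
C@2,0 dof=2 J2 → L=4 J1=1 J2=1
add link → L=5 J1=1 J2=1
add link → L=6 J1=1 J2=1
C@5,0 dof=2 J2 → L=6 J1=1 J2=2
P@0,3 dof=1 J1 → L=6 J1=2 J2=2
add link → L=7 J1=2 J2=2
C@4,2 dof=2 J2 → L=7 J1=2 J2=3
C@6,4 dof=2 J2 → L=7 J1=2 J2=4
add link → L=8 J1=2 J2=4
add link → L=9 J1=2 J2=4
C@7,1 dof=2 J2 → L=9 J1=2 J2=5
PS@7,8 dof=2 J2 → L=9 J1=2 J2=6
PS@0,8 dof=2 J2 → L=9 J1=2 J2=7
M=3(L−1)−2J1−J2=3·8−2·2−7=13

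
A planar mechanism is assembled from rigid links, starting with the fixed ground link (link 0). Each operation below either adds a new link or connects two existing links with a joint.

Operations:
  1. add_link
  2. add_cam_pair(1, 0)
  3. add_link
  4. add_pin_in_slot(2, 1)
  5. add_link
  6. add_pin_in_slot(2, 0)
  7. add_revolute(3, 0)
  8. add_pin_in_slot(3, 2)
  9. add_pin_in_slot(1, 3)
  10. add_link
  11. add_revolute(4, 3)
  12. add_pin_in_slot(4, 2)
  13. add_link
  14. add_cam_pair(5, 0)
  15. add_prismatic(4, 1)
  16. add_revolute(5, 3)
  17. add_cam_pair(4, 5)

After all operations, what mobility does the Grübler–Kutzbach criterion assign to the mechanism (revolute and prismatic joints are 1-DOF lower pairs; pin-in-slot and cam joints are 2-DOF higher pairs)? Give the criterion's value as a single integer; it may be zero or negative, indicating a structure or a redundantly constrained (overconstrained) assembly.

M = -1

ground; <1,0,0>
#1 <2,0,0>
C:1↔0 J2 <2,0,1>
#2 <3,0,1>
PS:2↔1 J2 <3,0,2>
#3 <4,0,2>
PS:2↔0 J2 <4,0,3>
R:3↔0 J1 <4,1,3>
PS:3↔2 J2 <4,1,4>
PS:1↔3 J2 <4,1,5>
#4 <5,1,5>
R:4↔3 J1 <5,2,5>
PS:4↔2 J2 <5,2,6>
#5 <6,2,6>
C:5↔0 J2 <6,2,7>
P:4↔1 J1 <6,3,7>
R:5↔3 J1 <6,4,7>
C:4↔5 J2 <6,4,8>
3×5 − 2×4 − 1×8 = -1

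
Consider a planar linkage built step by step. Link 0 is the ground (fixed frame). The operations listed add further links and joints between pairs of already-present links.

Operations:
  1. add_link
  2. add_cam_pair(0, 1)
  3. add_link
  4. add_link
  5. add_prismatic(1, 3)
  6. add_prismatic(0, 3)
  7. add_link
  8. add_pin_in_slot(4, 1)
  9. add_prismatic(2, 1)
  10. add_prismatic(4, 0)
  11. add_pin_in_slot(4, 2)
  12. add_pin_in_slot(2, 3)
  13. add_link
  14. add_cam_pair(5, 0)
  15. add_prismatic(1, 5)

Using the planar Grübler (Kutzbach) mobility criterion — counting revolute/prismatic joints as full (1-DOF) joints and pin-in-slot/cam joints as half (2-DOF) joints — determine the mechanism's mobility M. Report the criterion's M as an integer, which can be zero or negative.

ground; <1,0,0>
#1 <2,0,0>
C:0↔1 J2 <2,0,1>
#2 <3,0,1>
#3 <4,0,1>
P:1↔3 J1 <4,1,1>
P:0↔3 J1 <4,2,1>
#4 <5,2,1>
PS:4↔1 J2 <5,2,2>
P:2↔1 J1 <5,3,2>
P:4↔0 J1 <5,4,2>
PS:4↔2 J2 <5,4,3>
PS:2↔3 J2 <5,4,4>
#5 <6,4,4>
C:5↔0 J2 <6,4,5>
P:1↔5 J1 <6,5,5>
3×5 − 2×5 − 1×5 = 0

M = 0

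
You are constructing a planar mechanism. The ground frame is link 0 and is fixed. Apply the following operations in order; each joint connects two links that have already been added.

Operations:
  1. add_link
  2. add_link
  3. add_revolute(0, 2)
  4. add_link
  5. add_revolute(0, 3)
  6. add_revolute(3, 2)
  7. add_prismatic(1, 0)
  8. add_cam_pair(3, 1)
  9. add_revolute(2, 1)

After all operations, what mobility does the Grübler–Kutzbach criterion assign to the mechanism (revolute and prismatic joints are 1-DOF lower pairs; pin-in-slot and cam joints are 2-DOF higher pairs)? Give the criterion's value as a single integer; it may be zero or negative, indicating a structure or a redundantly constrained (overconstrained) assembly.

L=1 J1=0 J2=0
add link → L=2 J1=0 J2=0
add link → L=3 J1=0 J2=0
R@0,2 dof=1 J1 → L=3 J1=1 J2=0
add link → L=4 J1=1 J2=0
R@0,3 dof=1 J1 → L=4 J1=2 J2=0
R@3,2 dof=1 J1 → L=4 J1=3 J2=0
P@1,0 dof=1 J1 → L=4 J1=4 J2=0
C@3,1 dof=2 J2 → L=4 J1=4 J2=1
R@2,1 dof=1 J1 → L=4 J1=5 J2=1
M=3(L−1)−2J1−J2=3·3−2·5−1=-2

M = -2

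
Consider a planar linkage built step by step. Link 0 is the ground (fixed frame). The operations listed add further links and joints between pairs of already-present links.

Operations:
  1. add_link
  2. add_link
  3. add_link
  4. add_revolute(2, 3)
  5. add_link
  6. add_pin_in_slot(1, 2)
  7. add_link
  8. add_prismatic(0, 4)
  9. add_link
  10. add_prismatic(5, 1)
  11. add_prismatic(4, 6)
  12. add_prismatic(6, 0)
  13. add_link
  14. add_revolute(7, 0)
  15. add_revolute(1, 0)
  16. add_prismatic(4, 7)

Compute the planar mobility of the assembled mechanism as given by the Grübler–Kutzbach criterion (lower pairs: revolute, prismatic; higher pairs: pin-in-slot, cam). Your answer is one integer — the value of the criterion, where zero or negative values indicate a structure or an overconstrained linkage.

[1;0;0] (link 0 is ground)
L+ [2;0;0]
L+ [3;0;0]
L+ [4;0;0]
R(2,3)∈J1 [4;1;0]
L+ [5;1;0]
PS(1,2)∈J2 [5;1;1]
L+ [6;1;1]
P(0,4)∈J1 [6;2;1]
L+ [7;2;1]
P(5,1)∈J1 [7;3;1]
P(4,6)∈J1 [7;4;1]
P(6,0)∈J1 [7;5;1]
L+ [8;5;1]
R(7,0)∈J1 [8;6;1]
R(1,0)∈J1 [8;7;1]
P(4,7)∈J1 [8;8;1]
mobility = 21 − 16 − 1 = 4

M = 4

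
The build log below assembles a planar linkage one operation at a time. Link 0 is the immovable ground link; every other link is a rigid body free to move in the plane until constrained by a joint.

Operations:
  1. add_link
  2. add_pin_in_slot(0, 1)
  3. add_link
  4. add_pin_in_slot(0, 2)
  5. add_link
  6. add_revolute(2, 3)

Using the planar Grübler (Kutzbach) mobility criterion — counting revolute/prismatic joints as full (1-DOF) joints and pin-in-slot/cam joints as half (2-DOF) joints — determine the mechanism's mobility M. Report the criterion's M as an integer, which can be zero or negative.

M = 5

link 0 = ground. State L|J1|J2 = 1|0|0
+link1  2|0|0
PS(0,1) f=2→J2  2|0|1
+link2  3|0|1
PS(0,2) f=2→J2  3|0|2
+link3  4|0|2
R(2,3) f=1→J1  4|1|2
M = 3(4−1)−2·1−2 = 9−2−2 = 5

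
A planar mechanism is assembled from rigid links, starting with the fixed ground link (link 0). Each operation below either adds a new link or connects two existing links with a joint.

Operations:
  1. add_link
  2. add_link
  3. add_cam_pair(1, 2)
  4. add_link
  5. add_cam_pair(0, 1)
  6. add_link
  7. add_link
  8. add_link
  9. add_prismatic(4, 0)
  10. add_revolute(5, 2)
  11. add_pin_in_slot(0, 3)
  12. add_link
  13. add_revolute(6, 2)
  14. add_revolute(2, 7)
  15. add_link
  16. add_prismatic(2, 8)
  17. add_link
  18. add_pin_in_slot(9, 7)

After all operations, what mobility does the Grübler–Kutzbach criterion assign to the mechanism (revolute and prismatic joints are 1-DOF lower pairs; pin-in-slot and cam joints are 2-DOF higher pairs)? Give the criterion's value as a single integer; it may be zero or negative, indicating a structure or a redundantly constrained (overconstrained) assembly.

M = 13

(L,J1,J2)=(1,0,0); link0 fixed
link1: (2,0,0)
link2: (3,0,0)
C 1-2 [J2]: (3,0,1)
link3: (4,0,1)
C 0-1 [J2]: (4,0,2)
link4: (5,0,2)
link5: (6,0,2)
link6: (7,0,2)
P 4-0 [J1]: (7,1,2)
R 5-2 [J1]: (7,2,2)
PS 0-3 [J2]: (7,2,3)
link7: (8,2,3)
R 6-2 [J1]: (8,3,3)
R 2-7 [J1]: (8,4,3)
link8: (9,4,3)
P 2-8 [J1]: (9,5,3)
link9: (10,5,3)
PS 9-7 [J2]: (10,5,4)
Grübler: 3·9 − 2·5 − 4 = 13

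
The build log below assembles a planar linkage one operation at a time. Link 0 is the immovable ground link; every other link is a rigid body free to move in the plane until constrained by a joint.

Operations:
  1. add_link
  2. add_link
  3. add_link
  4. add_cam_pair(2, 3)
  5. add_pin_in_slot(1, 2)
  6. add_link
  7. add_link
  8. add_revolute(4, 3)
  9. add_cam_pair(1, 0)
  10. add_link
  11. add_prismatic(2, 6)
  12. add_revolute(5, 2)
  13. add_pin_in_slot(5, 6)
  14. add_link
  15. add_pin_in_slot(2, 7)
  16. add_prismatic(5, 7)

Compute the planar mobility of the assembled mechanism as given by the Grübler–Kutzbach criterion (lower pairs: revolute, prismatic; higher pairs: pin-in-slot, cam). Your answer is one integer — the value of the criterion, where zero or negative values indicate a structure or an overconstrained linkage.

[1;0;0] (link 0 is ground)
L+ [2;0;0]
L+ [3;0;0]
L+ [4;0;0]
C(2,3)∈J2 [4;0;1]
PS(1,2)∈J2 [4;0;2]
L+ [5;0;2]
L+ [6;0;2]
R(4,3)∈J1 [6;1;2]
C(1,0)∈J2 [6;1;3]
L+ [7;1;3]
P(2,6)∈J1 [7;2;3]
R(5,2)∈J1 [7;3;3]
PS(5,6)∈J2 [7;3;4]
L+ [8;3;4]
PS(2,7)∈J2 [8;3;5]
P(5,7)∈J1 [8;4;5]
mobility = 21 − 8 − 5 = 8

M = 8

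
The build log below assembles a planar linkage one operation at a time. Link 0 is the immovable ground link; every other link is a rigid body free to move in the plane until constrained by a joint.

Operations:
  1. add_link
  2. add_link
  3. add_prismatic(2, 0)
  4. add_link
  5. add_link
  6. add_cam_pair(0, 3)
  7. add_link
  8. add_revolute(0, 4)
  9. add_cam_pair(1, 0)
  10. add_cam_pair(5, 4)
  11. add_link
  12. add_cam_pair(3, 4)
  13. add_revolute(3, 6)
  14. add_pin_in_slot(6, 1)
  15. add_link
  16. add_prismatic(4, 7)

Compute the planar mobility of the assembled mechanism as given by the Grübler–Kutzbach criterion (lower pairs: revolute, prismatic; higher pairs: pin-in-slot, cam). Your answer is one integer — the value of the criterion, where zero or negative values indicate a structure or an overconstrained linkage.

[1;0;0] (link 0 is ground)
L+ [2;0;0]
L+ [3;0;0]
P(2,0)∈J1 [3;1;0]
L+ [4;1;0]
L+ [5;1;0]
C(0,3)∈J2 [5;1;1]
L+ [6;1;1]
R(0,4)∈J1 [6;2;1]
C(1,0)∈J2 [6;2;2]
C(5,4)∈J2 [6;2;3]
L+ [7;2;3]
C(3,4)∈J2 [7;2;4]
R(3,6)∈J1 [7;3;4]
PS(6,1)∈J2 [7;3;5]
L+ [8;3;5]
P(4,7)∈J1 [8;4;5]
mobility = 21 − 8 − 5 = 8

M = 8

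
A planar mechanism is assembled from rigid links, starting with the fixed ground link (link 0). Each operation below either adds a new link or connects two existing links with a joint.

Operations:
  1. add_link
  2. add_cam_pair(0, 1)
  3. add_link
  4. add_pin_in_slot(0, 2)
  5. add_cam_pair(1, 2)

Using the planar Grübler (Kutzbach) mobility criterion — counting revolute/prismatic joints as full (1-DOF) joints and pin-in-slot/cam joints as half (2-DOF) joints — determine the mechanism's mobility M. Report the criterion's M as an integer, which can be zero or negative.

M = 3

[1;0;0] (link 0 is ground)
L+ [2;0;0]
C(0,1)∈J2 [2;0;1]
L+ [3;0;1]
PS(0,2)∈J2 [3;0;2]
C(1,2)∈J2 [3;0;3]
mobility = 6 − 0 − 3 = 3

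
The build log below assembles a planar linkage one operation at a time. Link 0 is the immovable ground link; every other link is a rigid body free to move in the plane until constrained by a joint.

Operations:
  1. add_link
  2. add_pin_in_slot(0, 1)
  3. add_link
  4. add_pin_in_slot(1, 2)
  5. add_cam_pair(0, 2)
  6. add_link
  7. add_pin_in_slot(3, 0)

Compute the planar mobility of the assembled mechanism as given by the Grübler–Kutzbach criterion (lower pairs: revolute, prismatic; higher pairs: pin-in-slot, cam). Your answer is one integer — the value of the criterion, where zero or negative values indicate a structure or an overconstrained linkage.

ground; <1,0,0>
#1 <2,0,0>
PS:0↔1 J2 <2,0,1>
#2 <3,0,1>
PS:1↔2 J2 <3,0,2>
C:0↔2 J2 <3,0,3>
#3 <4,0,3>
PS:3↔0 J2 <4,0,4>
3×3 − 2×0 − 1×4 = 5

M = 5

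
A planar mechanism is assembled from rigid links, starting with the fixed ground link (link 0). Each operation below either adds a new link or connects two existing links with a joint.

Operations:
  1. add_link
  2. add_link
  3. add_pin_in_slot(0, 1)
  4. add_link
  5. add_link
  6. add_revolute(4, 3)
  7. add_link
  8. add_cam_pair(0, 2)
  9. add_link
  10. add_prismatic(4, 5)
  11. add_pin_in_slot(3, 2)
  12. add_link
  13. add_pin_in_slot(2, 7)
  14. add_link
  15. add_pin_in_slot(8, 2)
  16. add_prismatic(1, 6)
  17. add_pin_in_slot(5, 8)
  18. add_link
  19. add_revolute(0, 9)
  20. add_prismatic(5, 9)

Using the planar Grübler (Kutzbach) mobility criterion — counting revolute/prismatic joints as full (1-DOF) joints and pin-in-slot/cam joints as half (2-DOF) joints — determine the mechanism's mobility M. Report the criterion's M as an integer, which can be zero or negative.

(L,J1,J2)=(1,0,0); link0 fixed
link1: (2,0,0)
link2: (3,0,0)
PS 0-1 [J2]: (3,0,1)
link3: (4,0,1)
link4: (5,0,1)
R 4-3 [J1]: (5,1,1)
link5: (6,1,1)
C 0-2 [J2]: (6,1,2)
link6: (7,1,2)
P 4-5 [J1]: (7,2,2)
PS 3-2 [J2]: (7,2,3)
link7: (8,2,3)
PS 2-7 [J2]: (8,2,4)
link8: (9,2,4)
PS 8-2 [J2]: (9,2,5)
P 1-6 [J1]: (9,3,5)
PS 5-8 [J2]: (9,3,6)
link9: (10,3,6)
R 0-9 [J1]: (10,4,6)
P 5-9 [J1]: (10,5,6)
Grübler: 3·9 − 2·5 − 6 = 11

M = 11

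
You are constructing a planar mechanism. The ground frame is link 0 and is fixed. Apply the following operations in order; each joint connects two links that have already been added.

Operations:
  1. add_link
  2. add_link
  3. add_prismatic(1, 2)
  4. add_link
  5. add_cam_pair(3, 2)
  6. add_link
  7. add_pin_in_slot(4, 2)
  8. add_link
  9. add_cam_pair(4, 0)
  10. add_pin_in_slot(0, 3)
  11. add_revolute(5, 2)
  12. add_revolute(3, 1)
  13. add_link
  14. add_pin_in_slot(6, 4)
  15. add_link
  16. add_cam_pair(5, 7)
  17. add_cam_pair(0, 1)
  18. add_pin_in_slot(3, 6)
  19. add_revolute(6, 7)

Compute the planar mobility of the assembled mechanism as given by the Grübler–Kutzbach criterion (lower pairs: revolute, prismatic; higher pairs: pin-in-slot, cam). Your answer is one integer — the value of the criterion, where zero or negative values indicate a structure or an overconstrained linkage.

M = 5

ground; <1,0,0>
#1 <2,0,0>
#2 <3,0,0>
P:1↔2 J1 <3,1,0>
#3 <4,1,0>
C:3↔2 J2 <4,1,1>
#4 <5,1,1>
PS:4↔2 J2 <5,1,2>
#5 <6,1,2>
C:4↔0 J2 <6,1,3>
PS:0↔3 J2 <6,1,4>
R:5↔2 J1 <6,2,4>
R:3↔1 J1 <6,3,4>
#6 <7,3,4>
PS:6↔4 J2 <7,3,5>
#7 <8,3,5>
C:5↔7 J2 <8,3,6>
C:0↔1 J2 <8,3,7>
PS:3↔6 J2 <8,3,8>
R:6↔7 J1 <8,4,8>
3×7 − 2×4 − 1×8 = 5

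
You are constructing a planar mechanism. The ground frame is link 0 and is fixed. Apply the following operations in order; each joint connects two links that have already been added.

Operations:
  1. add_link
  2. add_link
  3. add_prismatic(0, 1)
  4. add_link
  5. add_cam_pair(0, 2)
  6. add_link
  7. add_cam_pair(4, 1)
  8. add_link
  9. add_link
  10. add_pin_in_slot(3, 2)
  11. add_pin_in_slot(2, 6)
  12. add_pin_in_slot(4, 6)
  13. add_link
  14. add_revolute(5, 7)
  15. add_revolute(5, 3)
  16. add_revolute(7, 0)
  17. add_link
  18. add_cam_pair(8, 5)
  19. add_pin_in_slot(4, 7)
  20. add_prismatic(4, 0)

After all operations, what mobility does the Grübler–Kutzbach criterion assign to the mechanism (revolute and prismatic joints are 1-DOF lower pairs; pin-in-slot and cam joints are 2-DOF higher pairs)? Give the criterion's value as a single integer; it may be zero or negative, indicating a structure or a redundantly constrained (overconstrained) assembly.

M = 7

(L,J1,J2)=(1,0,0); link0 fixed
link1: (2,0,0)
link2: (3,0,0)
P 0-1 [J1]: (3,1,0)
link3: (4,1,0)
C 0-2 [J2]: (4,1,1)
link4: (5,1,1)
C 4-1 [J2]: (5,1,2)
link5: (6,1,2)
link6: (7,1,2)
PS 3-2 [J2]: (7,1,3)
PS 2-6 [J2]: (7,1,4)
PS 4-6 [J2]: (7,1,5)
link7: (8,1,5)
R 5-7 [J1]: (8,2,5)
R 5-3 [J1]: (8,3,5)
R 7-0 [J1]: (8,4,5)
link8: (9,4,5)
C 8-5 [J2]: (9,4,6)
PS 4-7 [J2]: (9,4,7)
P 4-0 [J1]: (9,5,7)
Grübler: 3·8 − 2·5 − 7 = 7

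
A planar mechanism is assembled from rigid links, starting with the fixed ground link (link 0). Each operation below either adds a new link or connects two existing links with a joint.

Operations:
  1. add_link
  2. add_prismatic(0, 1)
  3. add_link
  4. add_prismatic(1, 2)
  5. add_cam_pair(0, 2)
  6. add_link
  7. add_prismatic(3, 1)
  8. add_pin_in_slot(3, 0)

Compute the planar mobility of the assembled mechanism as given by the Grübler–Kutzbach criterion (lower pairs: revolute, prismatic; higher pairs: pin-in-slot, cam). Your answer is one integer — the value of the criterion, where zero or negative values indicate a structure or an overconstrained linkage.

L=1 J1=0 J2=0
add link → L=2 J1=0 J2=0
P@0,1 dof=1 J1 → L=2 J1=1 J2=0
add link → L=3 J1=1 J2=0
P@1,2 dof=1 J1 → L=3 J1=2 J2=0
C@0,2 dof=2 J2 → L=3 J1=2 J2=1
add link → L=4 J1=2 J2=1
P@3,1 dof=1 J1 → L=4 J1=3 J2=1
PS@3,0 dof=2 J2 → L=4 J1=3 J2=2
M=3(L−1)−2J1−J2=3·3−2·3−2=1

M = 1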